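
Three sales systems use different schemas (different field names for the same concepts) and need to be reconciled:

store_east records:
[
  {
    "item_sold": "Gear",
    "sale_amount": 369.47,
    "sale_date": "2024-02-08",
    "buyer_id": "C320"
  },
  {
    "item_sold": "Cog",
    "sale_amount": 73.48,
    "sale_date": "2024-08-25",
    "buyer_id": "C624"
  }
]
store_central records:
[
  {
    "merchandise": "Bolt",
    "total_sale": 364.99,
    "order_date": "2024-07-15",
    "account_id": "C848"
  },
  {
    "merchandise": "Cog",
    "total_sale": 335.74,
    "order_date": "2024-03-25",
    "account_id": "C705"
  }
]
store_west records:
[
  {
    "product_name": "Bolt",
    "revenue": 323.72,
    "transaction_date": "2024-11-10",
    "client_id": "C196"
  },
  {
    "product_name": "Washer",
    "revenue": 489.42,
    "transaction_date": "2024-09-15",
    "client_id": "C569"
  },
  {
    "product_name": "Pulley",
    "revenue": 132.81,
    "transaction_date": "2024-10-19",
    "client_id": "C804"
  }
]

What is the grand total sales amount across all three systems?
2089.63

Schema reconciliation - all amount fields map to sale amount:

store_east (sale_amount): 442.95
store_central (total_sale): 700.73
store_west (revenue): 945.95

Grand total: 2089.63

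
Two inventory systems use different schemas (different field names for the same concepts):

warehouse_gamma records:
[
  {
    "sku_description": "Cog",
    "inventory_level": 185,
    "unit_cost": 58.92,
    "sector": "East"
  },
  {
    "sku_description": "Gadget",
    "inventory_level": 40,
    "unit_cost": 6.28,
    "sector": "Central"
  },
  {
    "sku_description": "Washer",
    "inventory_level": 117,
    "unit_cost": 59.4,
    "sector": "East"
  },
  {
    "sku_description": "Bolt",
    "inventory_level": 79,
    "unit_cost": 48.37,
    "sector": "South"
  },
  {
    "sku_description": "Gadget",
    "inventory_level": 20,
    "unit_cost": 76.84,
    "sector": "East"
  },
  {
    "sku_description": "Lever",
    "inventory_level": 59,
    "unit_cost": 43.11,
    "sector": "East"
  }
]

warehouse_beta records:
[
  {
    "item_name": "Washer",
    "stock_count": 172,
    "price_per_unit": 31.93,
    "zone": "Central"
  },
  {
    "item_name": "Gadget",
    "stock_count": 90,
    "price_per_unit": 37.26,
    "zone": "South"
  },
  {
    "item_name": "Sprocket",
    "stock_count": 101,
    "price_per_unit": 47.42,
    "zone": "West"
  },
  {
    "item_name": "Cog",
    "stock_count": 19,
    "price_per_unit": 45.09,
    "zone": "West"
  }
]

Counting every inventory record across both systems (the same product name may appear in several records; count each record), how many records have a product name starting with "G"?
3

Schema mapping: "sku_description" (warehouse_gamma) = "item_name" (warehouse_beta) = product name

Records with product name starting with "G" in warehouse_gamma: 2
Records with product name starting with "G" in warehouse_beta: 1

Total: 2 + 1 = 3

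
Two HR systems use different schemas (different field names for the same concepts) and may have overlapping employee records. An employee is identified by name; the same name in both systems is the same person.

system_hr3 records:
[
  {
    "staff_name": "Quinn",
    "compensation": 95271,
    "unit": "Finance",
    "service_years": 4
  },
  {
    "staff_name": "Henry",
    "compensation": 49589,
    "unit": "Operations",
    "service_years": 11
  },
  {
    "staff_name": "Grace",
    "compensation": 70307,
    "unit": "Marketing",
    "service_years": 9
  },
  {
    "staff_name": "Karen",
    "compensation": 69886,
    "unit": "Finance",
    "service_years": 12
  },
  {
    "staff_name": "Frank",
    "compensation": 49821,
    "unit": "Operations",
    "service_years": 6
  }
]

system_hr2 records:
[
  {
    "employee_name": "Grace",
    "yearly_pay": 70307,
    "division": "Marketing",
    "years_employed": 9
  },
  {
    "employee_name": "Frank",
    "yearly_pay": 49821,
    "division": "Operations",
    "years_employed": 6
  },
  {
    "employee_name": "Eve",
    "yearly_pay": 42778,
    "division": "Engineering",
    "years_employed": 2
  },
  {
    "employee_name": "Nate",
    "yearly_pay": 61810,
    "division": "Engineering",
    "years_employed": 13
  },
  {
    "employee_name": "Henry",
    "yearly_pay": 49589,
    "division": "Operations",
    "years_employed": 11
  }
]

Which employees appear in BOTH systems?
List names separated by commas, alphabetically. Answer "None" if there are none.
Frank, Grace, Henry

Schema mapping: "staff_name" (system_hr3) = "employee_name" (system_hr2) = employee name

Names in system_hr3: ['Frank', 'Grace', 'Henry', 'Karen', 'Quinn']
Names in system_hr2: ['Eve', 'Frank', 'Grace', 'Henry', 'Nate']

Intersection: ['Frank', 'Grace', 'Henry']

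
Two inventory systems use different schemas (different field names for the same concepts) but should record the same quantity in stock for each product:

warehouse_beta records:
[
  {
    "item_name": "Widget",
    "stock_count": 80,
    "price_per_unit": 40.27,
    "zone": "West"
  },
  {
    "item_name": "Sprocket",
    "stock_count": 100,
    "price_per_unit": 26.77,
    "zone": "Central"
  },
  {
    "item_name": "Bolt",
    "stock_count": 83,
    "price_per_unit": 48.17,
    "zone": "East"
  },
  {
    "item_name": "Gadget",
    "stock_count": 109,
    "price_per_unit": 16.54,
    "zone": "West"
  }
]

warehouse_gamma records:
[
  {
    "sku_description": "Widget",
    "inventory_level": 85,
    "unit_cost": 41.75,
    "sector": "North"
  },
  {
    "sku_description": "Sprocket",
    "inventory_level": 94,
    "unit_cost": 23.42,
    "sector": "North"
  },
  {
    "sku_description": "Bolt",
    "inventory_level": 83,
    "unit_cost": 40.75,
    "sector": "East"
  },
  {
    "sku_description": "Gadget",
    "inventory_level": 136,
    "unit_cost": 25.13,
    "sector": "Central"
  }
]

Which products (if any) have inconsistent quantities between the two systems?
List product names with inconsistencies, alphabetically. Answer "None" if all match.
Gadget, Sprocket, Widget

Schema mappings:
- "item_name" (warehouse_beta) = "sku_description" (warehouse_gamma) = product name
- "stock_count" (warehouse_beta) = "inventory_level" (warehouse_gamma) = quantity

Comparison:
  Widget: 80 vs 85 - MISMATCH
  Sprocket: 100 vs 94 - MISMATCH
  Bolt: 83 vs 83 - MATCH
  Gadget: 109 vs 136 - MISMATCH

Products with inconsistencies: Gadget, Sprocket, Widget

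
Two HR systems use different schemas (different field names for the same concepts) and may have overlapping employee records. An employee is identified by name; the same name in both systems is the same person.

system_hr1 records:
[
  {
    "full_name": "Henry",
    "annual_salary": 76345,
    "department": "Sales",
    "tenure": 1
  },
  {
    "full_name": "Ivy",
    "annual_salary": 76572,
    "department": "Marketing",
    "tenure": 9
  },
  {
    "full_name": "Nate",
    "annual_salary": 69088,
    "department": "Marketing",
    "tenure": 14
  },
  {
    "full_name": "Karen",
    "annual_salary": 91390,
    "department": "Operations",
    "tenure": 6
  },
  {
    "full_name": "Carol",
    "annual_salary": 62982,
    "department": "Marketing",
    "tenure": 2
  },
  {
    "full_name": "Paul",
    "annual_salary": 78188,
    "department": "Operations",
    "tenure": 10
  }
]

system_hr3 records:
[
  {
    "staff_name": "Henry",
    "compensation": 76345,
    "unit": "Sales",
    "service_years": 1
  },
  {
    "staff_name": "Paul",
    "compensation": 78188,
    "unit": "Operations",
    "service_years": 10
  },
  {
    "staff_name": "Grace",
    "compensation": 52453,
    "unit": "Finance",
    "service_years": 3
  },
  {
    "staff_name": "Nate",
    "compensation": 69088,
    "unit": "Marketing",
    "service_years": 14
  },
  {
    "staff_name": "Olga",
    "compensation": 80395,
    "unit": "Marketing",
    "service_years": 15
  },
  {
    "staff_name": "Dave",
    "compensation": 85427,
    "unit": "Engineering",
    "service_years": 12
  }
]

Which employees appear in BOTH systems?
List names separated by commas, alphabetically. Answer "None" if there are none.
Henry, Nate, Paul

Schema mapping: "full_name" (system_hr1) = "staff_name" (system_hr3) = employee name

Names in system_hr1: ['Carol', 'Henry', 'Ivy', 'Karen', 'Nate', 'Paul']
Names in system_hr3: ['Dave', 'Grace', 'Henry', 'Nate', 'Olga', 'Paul']

Intersection: ['Henry', 'Nate', 'Paul']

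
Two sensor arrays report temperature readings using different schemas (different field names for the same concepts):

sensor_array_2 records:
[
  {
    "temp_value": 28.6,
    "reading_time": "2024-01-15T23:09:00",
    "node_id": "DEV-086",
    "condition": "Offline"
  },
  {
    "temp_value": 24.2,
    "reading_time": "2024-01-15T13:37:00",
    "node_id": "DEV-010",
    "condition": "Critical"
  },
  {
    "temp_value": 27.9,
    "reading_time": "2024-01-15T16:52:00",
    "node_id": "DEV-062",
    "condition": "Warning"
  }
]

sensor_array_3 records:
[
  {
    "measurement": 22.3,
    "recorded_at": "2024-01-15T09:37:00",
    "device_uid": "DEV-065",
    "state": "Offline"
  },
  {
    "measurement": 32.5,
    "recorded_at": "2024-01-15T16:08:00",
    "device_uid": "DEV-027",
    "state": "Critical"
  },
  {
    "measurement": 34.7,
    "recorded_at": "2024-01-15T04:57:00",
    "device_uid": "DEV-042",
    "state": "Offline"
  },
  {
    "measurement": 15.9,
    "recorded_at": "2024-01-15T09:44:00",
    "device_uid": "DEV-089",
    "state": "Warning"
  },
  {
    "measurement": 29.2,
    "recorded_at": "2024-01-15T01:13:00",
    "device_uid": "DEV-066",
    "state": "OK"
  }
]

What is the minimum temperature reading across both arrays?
15.9

Schema mapping: "temp_value" (sensor_array_2) = "measurement" (sensor_array_3) = temperature reading

Minimum in sensor_array_2: 24.2
Minimum in sensor_array_3: 15.9

Overall minimum: min(24.2, 15.9) = 15.9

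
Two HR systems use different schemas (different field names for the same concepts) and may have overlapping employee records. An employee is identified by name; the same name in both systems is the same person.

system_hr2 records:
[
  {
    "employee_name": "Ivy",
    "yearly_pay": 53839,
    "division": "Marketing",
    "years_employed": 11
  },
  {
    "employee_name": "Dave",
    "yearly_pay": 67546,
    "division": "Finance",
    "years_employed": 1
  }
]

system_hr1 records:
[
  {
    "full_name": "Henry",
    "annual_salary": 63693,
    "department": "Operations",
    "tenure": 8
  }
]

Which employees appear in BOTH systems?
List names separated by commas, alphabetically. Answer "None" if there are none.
None

Schema mapping: "employee_name" (system_hr2) = "full_name" (system_hr1) = employee name

Names in system_hr2: ['Dave', 'Ivy']
Names in system_hr1: ['Henry']

Intersection: None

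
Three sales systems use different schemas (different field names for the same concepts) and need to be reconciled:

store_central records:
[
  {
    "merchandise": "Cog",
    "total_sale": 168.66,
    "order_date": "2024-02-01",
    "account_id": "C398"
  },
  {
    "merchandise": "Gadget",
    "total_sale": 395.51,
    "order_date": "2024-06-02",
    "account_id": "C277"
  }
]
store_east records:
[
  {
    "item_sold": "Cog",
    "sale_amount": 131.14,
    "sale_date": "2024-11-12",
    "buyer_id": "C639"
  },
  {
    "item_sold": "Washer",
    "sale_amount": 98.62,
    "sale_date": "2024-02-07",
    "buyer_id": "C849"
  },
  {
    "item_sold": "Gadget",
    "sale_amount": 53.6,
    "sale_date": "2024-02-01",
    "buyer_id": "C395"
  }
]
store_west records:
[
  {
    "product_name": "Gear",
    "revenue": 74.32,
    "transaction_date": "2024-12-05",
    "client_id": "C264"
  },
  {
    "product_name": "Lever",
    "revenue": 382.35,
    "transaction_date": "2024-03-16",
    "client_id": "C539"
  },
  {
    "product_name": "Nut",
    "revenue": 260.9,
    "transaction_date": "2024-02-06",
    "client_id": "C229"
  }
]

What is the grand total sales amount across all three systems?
1565.1

Schema reconciliation - all amount fields map to sale amount:

store_central (total_sale): 564.17
store_east (sale_amount): 283.36
store_west (revenue): 717.57

Grand total: 1565.1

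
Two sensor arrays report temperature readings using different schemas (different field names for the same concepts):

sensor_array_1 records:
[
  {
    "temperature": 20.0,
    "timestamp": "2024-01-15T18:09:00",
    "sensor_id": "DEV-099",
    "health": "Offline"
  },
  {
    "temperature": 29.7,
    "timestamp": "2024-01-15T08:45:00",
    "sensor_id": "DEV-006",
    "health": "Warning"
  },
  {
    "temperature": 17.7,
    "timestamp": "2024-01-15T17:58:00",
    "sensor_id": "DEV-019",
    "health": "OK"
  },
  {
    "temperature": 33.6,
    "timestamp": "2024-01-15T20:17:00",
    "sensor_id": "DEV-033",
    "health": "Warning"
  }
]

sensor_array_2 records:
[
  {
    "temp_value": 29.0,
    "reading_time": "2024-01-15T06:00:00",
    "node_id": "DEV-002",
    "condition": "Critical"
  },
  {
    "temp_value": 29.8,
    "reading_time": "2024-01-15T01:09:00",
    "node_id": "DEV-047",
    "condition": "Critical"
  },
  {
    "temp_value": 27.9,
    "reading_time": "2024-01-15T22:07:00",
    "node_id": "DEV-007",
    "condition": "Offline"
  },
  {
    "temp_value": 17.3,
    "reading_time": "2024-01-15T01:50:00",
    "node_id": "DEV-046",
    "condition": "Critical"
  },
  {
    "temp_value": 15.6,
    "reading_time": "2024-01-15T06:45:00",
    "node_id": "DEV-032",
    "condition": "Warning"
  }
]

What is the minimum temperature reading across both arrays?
15.6

Schema mapping: "temperature" (sensor_array_1) = "temp_value" (sensor_array_2) = temperature reading

Minimum in sensor_array_1: 17.7
Minimum in sensor_array_2: 15.6

Overall minimum: min(17.7, 15.6) = 15.6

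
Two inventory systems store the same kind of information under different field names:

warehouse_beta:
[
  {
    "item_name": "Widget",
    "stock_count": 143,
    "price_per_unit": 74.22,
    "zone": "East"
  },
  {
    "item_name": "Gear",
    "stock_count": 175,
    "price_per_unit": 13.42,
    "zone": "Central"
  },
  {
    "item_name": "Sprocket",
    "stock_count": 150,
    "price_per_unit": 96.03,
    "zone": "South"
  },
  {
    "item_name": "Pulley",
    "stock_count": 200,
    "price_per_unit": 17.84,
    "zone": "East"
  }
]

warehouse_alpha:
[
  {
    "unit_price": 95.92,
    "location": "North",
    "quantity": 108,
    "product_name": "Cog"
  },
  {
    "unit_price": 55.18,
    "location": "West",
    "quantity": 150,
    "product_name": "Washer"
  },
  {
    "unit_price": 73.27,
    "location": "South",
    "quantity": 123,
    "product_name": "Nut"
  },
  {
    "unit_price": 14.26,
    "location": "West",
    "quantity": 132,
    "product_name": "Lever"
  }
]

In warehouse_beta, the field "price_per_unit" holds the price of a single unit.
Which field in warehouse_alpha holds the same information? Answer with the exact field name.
unit_price

In warehouse_beta, "price_per_unit" holds the price of a single unit.
The fields in warehouse_alpha are: "unit_price", "location", "quantity", "product_name".
"unit_price" is the match: the name refers to the same concept and its values are decimal currency amounts (e.g. 95.92, 55.18).
The other fields ("location", "quantity", "product_name") hold different kinds of data.

So "price_per_unit" in warehouse_beta corresponds to "unit_price" in warehouse_alpha.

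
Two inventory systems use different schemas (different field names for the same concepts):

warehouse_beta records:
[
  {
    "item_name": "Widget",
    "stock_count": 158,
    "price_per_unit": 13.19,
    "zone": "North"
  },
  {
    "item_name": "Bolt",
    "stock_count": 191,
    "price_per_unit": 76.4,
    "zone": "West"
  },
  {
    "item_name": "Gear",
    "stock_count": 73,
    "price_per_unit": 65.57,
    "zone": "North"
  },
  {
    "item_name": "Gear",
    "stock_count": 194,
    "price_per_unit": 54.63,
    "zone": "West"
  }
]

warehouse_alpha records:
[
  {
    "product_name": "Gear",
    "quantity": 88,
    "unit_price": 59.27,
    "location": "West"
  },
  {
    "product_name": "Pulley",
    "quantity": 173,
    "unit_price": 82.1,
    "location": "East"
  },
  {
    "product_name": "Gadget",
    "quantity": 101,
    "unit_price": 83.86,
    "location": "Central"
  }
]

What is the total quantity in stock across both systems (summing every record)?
978

To reconcile these schemas, identify the field holding the quantity in stock in each system:
1. In warehouse_beta it is "stock_count"
2. In warehouse_alpha it is "quantity"

From warehouse_beta: 158 + 191 + 73 + 194 = 616
From warehouse_alpha: 88 + 173 + 101 = 362

Total: 616 + 362 = 978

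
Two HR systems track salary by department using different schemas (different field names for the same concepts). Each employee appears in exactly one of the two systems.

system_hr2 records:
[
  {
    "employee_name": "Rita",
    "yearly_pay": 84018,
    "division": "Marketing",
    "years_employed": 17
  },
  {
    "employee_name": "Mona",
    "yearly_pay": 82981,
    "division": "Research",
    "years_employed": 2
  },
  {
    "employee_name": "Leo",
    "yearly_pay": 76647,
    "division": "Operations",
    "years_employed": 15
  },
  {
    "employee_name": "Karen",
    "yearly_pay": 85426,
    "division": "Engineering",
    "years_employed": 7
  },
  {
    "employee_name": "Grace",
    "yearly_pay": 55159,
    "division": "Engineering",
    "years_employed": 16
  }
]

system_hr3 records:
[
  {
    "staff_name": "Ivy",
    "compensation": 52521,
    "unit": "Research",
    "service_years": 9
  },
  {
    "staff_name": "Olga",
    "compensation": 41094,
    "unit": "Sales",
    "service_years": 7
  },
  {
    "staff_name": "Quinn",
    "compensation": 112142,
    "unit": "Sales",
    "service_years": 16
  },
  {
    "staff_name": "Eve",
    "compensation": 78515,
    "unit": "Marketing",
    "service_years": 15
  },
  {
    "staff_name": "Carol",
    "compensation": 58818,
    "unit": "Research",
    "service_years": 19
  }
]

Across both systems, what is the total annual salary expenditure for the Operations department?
76647

Schema mappings:
- "division" (system_hr2) = "unit" (system_hr3) = department
- "yearly_pay" (system_hr2) = "compensation" (system_hr3) = salary

Operations salaries from system_hr2: 76647
Operations salaries from system_hr3: 0

Total: 76647 + 0 = 76647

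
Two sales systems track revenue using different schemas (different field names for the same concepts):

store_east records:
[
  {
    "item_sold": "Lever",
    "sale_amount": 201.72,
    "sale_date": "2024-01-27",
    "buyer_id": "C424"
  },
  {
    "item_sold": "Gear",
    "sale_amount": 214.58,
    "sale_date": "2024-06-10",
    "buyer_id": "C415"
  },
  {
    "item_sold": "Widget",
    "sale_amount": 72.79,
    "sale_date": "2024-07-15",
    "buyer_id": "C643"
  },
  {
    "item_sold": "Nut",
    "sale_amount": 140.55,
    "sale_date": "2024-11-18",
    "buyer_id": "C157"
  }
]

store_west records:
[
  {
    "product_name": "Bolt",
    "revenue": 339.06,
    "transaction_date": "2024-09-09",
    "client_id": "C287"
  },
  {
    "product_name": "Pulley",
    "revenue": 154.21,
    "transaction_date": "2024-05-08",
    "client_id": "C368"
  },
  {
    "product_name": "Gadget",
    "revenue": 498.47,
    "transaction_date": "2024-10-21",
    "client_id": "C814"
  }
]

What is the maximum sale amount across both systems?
498.47

Reconcile: "sale_amount" (store_east) = "revenue" (store_west) = sale amount

Maximum in store_east: 214.58
Maximum in store_west: 498.47

Overall maximum: max(214.58, 498.47) = 498.47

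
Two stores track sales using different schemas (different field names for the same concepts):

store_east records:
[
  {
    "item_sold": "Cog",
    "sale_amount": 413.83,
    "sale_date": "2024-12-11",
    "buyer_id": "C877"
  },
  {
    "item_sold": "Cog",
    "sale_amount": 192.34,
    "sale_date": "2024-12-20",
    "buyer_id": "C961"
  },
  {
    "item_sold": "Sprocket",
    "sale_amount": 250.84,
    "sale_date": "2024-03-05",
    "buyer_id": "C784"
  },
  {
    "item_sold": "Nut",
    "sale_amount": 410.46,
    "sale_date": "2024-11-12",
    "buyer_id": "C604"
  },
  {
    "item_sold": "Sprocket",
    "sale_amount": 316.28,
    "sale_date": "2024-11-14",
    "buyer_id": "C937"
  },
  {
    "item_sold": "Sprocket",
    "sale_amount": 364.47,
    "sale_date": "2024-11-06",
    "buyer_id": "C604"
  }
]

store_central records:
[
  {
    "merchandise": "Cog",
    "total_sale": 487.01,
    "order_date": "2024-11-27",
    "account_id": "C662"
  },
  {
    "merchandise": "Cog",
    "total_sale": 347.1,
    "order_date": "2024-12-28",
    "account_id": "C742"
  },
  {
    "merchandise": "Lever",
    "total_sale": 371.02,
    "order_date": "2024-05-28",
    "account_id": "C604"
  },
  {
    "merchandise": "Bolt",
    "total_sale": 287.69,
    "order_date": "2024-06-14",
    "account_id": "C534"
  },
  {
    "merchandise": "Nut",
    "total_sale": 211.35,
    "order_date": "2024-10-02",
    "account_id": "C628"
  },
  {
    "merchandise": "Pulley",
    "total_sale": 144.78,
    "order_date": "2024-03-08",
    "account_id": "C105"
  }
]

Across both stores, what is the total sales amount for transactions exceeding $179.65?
3652.39

Schema mapping: "sale_amount" (store_east) = "total_sale" (store_central) = sale amount

Sum of sales > $179.65 in store_east: 1948.22
Sum of sales > $179.65 in store_central: 1704.17

Total: 1948.22 + 1704.17 = 3652.39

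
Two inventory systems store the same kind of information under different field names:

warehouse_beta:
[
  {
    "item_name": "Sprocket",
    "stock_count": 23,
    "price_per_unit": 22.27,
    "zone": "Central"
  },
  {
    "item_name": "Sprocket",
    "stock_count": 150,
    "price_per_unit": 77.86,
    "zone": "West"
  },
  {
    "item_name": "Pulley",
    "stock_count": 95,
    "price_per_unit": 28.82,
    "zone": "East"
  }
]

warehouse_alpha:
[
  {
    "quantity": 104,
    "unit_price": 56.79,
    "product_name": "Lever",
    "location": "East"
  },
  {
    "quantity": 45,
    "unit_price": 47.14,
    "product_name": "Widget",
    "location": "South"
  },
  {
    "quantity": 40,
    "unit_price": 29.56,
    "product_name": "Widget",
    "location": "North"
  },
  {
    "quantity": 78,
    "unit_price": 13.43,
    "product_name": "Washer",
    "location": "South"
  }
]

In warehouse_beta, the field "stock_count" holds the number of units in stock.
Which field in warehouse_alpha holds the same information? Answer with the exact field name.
quantity

In warehouse_beta, "stock_count" holds the number of units in stock.
The fields in warehouse_alpha are: "quantity", "unit_price", "product_name", "location".
"quantity" is the match: the name refers to the same concept and its values are whole-number counts (e.g. 104, 45).
The other fields ("unit_price", "product_name", "location") hold different kinds of data.

So "stock_count" in warehouse_beta corresponds to "quantity" in warehouse_alpha.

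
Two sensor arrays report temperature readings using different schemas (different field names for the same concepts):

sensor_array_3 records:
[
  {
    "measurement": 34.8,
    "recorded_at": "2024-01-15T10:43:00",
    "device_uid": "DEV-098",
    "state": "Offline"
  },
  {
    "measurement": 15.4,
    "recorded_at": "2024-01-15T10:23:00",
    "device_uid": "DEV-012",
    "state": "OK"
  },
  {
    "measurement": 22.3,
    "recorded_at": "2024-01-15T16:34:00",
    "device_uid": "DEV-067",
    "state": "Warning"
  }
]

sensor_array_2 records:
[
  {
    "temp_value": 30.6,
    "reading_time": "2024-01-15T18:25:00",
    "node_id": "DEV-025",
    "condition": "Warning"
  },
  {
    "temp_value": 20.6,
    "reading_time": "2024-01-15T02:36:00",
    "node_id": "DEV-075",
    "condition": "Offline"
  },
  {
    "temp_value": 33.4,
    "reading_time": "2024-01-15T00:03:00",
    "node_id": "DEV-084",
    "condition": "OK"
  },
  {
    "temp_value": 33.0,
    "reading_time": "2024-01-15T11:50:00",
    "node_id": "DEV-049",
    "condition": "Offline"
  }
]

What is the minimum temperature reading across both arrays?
15.4

Schema mapping: "measurement" (sensor_array_3) = "temp_value" (sensor_array_2) = temperature reading

Minimum in sensor_array_3: 15.4
Minimum in sensor_array_2: 20.6

Overall minimum: min(15.4, 20.6) = 15.4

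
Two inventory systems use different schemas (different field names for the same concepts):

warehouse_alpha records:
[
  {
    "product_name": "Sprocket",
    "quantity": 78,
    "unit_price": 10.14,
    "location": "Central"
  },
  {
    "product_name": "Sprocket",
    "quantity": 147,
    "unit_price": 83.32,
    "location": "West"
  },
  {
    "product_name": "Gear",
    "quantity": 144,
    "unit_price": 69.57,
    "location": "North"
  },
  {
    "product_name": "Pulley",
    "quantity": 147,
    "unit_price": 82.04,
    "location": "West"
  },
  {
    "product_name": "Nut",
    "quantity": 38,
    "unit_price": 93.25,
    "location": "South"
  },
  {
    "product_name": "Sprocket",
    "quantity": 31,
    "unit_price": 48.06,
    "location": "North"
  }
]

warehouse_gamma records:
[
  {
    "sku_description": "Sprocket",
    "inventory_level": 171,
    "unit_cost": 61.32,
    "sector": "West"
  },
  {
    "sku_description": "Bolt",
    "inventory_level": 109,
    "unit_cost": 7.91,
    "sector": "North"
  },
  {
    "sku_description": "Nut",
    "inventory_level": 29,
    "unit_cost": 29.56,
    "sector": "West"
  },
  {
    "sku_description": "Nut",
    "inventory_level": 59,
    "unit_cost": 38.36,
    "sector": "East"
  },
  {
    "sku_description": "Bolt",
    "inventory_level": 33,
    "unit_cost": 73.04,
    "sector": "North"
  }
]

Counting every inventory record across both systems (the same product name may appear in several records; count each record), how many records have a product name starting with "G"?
1

Schema mapping: "product_name" (warehouse_alpha) = "sku_description" (warehouse_gamma) = product name

Records with product name starting with "G" in warehouse_alpha: 1
Records with product name starting with "G" in warehouse_gamma: 0

Total: 1 + 0 = 1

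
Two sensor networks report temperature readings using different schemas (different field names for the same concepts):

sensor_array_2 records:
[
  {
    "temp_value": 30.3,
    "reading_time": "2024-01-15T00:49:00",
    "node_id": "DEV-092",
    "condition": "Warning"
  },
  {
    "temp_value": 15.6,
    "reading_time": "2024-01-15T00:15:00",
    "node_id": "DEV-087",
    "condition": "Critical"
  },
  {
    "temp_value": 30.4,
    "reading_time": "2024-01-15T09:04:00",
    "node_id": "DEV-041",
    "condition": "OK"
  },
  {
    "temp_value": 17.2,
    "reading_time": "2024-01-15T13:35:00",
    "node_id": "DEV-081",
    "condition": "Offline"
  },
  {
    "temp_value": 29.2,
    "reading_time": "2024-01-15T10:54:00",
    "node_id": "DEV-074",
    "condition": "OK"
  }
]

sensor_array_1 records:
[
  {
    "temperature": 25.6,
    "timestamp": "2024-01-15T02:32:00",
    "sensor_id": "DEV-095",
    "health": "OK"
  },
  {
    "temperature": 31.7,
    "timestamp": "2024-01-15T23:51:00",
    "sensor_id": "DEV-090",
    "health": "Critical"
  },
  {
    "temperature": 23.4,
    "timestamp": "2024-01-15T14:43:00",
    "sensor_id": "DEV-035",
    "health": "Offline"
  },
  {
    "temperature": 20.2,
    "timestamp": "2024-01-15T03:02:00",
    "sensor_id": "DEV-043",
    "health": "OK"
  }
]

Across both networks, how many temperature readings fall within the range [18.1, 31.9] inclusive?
7

Schema mapping: "temp_value" (sensor_array_2) = "temperature" (sensor_array_1) = temperature

Readings in [18.1, 31.9] from sensor_array_2: 3
Readings in [18.1, 31.9] from sensor_array_1: 4

Total count: 3 + 4 = 7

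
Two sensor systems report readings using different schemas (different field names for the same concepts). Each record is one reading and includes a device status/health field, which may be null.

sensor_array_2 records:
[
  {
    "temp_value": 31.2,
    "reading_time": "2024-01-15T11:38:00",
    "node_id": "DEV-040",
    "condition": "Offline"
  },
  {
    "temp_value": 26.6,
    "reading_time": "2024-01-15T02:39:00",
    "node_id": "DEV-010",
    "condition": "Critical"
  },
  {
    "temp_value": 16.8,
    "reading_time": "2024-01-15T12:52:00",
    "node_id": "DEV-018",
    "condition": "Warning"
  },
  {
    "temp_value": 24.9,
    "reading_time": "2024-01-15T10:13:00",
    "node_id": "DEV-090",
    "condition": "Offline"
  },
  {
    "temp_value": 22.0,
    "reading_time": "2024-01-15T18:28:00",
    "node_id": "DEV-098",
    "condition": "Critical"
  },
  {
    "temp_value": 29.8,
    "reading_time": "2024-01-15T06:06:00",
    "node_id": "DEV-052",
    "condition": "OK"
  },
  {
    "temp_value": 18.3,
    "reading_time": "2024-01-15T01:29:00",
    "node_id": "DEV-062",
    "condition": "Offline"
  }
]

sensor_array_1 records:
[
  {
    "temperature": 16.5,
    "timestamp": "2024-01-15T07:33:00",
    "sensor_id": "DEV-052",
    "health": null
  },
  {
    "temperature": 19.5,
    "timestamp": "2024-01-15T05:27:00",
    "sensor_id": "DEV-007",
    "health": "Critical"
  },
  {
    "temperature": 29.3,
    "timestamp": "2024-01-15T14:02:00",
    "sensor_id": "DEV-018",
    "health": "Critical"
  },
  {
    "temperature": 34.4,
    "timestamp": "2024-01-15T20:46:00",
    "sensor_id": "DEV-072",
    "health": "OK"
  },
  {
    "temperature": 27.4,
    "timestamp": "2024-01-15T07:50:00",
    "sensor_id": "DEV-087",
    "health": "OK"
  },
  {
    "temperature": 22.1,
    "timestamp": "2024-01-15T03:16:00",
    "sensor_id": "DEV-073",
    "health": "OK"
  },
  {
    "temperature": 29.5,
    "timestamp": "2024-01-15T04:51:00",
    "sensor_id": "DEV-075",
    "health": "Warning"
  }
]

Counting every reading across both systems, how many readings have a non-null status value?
13

Schema mapping: "condition" (sensor_array_2) = "health" (sensor_array_1) = status

Non-null in sensor_array_2: 7
Non-null in sensor_array_1: 6

Total non-null: 7 + 6 = 13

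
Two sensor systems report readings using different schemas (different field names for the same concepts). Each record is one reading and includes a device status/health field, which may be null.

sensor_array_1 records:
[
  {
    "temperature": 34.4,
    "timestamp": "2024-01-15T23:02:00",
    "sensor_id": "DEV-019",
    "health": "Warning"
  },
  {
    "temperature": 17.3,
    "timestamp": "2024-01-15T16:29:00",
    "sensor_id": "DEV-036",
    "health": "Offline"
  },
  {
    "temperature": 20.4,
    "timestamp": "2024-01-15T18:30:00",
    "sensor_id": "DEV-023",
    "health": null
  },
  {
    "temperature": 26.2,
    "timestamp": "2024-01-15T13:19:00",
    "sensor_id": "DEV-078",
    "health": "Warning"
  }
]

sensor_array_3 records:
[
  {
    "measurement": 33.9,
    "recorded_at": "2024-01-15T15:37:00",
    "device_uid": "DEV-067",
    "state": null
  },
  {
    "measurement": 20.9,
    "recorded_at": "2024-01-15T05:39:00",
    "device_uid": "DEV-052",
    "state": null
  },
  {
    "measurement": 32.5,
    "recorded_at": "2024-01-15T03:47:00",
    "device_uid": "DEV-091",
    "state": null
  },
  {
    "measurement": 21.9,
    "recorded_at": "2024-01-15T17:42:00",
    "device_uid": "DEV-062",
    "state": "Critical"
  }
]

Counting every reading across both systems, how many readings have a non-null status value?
4

Schema mapping: "health" (sensor_array_1) = "state" (sensor_array_3) = status

Non-null in sensor_array_1: 3
Non-null in sensor_array_3: 1

Total non-null: 3 + 1 = 4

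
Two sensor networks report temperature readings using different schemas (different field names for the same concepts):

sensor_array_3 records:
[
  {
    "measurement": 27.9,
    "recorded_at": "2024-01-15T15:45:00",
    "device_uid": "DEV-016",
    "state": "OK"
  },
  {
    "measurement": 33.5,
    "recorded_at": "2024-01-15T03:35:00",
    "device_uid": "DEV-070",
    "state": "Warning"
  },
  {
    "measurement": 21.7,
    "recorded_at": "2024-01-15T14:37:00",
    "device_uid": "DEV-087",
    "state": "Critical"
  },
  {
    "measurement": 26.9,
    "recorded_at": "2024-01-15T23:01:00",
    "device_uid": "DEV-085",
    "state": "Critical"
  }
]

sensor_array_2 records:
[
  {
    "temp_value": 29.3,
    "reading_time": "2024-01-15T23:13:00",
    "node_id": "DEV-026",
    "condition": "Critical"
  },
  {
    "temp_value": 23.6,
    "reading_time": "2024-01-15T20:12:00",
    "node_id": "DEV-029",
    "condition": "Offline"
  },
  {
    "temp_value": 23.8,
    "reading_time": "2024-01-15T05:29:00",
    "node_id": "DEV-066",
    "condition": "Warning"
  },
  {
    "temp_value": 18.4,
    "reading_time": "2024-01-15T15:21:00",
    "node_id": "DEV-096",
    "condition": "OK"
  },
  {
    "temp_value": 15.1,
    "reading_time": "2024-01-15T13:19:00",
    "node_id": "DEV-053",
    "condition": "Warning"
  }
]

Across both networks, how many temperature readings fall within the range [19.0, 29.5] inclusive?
6

Schema mapping: "measurement" (sensor_array_3) = "temp_value" (sensor_array_2) = temperature

Readings in [19.0, 29.5] from sensor_array_3: 3
Readings in [19.0, 29.5] from sensor_array_2: 3

Total count: 3 + 3 = 6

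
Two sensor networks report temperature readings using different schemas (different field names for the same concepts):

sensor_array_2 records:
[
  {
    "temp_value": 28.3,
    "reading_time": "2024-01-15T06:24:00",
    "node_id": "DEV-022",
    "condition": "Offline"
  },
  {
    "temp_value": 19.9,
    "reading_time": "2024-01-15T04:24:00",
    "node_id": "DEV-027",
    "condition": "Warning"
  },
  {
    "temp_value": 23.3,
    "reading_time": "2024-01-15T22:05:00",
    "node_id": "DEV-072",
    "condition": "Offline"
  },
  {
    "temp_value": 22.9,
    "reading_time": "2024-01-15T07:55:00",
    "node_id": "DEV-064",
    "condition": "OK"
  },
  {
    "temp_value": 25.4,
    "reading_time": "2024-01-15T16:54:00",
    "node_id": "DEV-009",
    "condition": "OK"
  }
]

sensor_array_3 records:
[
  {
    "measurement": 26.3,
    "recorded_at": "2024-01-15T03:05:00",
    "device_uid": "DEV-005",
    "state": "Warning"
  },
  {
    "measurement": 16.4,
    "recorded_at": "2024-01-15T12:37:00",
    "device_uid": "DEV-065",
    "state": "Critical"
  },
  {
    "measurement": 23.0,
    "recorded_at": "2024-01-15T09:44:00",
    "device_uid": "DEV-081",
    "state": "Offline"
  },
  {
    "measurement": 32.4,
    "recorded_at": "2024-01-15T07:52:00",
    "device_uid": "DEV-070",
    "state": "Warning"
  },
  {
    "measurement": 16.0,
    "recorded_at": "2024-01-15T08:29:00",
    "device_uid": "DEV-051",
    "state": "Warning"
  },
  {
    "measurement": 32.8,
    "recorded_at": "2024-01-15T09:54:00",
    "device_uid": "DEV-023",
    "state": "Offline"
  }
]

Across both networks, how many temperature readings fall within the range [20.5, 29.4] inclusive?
6

Schema mapping: "temp_value" (sensor_array_2) = "measurement" (sensor_array_3) = temperature

Readings in [20.5, 29.4] from sensor_array_2: 4
Readings in [20.5, 29.4] from sensor_array_3: 2

Total count: 4 + 2 = 6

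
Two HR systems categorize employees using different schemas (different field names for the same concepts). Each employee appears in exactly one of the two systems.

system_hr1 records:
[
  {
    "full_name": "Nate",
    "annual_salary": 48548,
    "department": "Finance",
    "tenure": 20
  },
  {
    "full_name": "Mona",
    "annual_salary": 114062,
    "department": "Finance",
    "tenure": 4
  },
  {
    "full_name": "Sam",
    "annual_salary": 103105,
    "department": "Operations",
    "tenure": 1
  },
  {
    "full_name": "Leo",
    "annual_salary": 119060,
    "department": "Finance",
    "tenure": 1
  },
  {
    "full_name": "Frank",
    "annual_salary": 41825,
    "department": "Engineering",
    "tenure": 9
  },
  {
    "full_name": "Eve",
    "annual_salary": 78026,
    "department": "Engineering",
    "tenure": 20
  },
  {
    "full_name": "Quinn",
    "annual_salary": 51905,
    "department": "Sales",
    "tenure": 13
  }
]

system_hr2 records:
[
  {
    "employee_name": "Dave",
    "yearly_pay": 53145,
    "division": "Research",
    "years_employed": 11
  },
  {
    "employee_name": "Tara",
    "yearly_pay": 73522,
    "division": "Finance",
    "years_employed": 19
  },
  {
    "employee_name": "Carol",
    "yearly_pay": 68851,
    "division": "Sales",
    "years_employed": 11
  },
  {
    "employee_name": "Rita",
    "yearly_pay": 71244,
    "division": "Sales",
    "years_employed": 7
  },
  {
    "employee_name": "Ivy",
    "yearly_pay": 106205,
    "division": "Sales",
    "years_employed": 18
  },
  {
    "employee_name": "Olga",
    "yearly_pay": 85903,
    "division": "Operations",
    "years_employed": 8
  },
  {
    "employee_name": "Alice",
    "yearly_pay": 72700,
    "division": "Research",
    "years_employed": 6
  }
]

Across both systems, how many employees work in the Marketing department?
0

Schema mapping: "department" (system_hr1) = "division" (system_hr2) = department

Marketing employees in system_hr1: 0
Marketing employees in system_hr2: 0

Total in Marketing: 0 + 0 = 0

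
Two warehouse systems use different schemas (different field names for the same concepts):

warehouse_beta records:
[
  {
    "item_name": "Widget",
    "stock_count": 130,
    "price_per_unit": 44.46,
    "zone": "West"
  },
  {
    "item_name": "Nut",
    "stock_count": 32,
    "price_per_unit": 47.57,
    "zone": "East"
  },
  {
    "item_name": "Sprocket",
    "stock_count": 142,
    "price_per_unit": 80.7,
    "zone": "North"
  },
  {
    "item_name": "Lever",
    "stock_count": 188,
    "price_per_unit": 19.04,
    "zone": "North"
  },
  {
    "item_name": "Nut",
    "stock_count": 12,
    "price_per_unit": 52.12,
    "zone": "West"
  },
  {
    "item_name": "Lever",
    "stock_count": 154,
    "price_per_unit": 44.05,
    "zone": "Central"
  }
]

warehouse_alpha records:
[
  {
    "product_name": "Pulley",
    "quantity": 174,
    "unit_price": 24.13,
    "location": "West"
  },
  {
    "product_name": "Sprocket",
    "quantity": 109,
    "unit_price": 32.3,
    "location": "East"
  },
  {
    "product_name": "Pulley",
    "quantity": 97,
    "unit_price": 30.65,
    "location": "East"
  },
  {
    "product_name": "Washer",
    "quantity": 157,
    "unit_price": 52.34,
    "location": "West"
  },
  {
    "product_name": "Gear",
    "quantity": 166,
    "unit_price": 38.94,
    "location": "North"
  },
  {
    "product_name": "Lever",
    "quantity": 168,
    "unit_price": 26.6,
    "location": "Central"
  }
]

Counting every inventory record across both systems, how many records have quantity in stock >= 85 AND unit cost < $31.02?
4

Schema mappings:
- "stock_count" (warehouse_beta) = "quantity" (warehouse_alpha) = quantity
- "price_per_unit" (warehouse_beta) = "unit_price" (warehouse_alpha) = unit cost

Records meeting both conditions in warehouse_beta: 1
Records meeting both conditions in warehouse_alpha: 3

Total: 1 + 3 = 4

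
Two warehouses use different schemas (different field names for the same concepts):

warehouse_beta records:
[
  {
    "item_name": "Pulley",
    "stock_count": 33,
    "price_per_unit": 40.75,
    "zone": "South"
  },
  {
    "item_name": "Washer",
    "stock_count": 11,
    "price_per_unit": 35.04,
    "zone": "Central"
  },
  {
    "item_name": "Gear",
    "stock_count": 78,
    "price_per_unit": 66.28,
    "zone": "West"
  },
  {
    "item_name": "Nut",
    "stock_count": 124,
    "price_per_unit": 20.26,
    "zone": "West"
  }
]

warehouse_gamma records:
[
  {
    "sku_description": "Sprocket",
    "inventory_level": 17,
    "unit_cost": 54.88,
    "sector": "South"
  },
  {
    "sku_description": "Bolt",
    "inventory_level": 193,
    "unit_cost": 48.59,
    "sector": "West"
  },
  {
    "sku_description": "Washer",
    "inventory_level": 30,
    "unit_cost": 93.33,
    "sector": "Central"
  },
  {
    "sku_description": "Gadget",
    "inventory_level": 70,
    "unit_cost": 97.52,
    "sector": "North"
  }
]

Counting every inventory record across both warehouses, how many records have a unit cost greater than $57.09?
3

Schema mapping: "price_per_unit" (warehouse_beta) = "unit_cost" (warehouse_gamma) = unit cost

Records > $57.09 in warehouse_beta: 1
Records > $57.09 in warehouse_gamma: 2

Total count: 1 + 2 = 3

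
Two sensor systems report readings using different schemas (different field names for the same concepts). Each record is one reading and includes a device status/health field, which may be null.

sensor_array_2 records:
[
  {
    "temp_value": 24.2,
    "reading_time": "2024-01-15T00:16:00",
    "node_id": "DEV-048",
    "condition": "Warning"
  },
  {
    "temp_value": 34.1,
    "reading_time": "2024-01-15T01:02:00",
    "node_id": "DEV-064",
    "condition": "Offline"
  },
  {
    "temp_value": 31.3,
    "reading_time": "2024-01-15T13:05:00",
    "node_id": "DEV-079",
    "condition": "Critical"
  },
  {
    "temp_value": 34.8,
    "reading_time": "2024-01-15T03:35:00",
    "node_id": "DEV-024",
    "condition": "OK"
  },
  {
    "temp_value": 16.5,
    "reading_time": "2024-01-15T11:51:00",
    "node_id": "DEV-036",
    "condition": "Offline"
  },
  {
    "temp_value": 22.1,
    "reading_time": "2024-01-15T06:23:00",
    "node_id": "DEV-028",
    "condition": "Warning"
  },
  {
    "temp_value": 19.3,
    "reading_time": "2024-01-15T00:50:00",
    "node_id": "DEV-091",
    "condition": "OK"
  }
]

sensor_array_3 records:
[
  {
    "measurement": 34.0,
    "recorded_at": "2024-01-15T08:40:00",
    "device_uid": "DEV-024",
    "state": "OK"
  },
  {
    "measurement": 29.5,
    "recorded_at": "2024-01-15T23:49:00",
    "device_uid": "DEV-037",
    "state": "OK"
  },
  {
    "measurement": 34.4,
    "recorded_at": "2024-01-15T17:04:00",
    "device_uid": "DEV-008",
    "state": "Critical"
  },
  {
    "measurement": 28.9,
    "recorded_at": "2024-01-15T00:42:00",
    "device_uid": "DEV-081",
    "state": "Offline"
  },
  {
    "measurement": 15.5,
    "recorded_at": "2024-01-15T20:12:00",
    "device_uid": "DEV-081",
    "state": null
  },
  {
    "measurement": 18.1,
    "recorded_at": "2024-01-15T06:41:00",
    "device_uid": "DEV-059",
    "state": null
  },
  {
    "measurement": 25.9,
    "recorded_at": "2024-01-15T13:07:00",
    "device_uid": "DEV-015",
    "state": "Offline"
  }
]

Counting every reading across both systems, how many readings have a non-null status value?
12

Schema mapping: "condition" (sensor_array_2) = "state" (sensor_array_3) = status

Non-null in sensor_array_2: 7
Non-null in sensor_array_3: 5

Total non-null: 7 + 5 = 12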